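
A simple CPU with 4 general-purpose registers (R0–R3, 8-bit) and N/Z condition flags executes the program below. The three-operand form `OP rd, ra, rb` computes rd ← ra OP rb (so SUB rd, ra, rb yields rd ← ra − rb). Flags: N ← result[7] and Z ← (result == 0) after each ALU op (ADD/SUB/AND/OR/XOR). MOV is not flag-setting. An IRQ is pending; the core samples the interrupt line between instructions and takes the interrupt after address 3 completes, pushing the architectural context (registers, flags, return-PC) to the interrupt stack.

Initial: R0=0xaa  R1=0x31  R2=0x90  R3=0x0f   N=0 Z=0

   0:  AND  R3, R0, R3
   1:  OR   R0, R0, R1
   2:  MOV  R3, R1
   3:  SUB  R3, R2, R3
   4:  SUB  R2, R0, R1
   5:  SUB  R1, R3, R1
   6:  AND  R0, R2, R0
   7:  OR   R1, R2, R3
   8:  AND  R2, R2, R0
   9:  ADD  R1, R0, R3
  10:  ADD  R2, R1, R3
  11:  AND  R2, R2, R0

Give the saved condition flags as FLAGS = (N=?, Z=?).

after  0: R0=0xaa R1=0x31 R2=0x90 R3=0x0a  N=0 Z=0
after  1: R0=0xbb R1=0x31 R2=0x90 R3=0x0a  N=1 Z=0
after  2: R0=0xbb R1=0x31 R2=0x90 R3=0x31  N=1 Z=0
after  3: R0=0xbb R1=0x31 R2=0x90 R3=0x5f  N=0 Z=0
-- IRQ taken; context saved, return-PC = 4 --

FLAGS = (N=0, Z=0)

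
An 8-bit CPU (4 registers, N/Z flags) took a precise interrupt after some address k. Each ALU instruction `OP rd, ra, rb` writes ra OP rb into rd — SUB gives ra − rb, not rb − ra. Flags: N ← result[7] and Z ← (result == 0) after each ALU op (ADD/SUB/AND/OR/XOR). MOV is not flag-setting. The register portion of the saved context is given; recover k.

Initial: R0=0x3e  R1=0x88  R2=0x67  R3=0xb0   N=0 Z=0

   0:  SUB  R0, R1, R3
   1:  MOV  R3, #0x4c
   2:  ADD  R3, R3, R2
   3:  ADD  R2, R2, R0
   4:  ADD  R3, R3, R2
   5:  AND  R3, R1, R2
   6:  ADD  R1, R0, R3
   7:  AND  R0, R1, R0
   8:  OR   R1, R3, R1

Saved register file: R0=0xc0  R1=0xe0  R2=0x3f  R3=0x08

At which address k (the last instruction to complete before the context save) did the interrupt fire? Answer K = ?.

K = 7

after  0: R0=0xd8 R1=0x88 R2=0x67 R3=0xb0  N=1 Z=0
after  1: R0=0xd8 R1=0x88 R2=0x67 R3=0x4c  N=1 Z=0
after  2: R0=0xd8 R1=0x88 R2=0x67 R3=0xb3  N=1 Z=0
after  3: R0=0xd8 R1=0x88 R2=0x3f R3=0xb3  N=0 Z=0
after  4: R0=0xd8 R1=0x88 R2=0x3f R3=0xf2  N=1 Z=0
after  5: R0=0xd8 R1=0x88 R2=0x3f R3=0x08  N=0 Z=0
after  6: R0=0xd8 R1=0xe0 R2=0x3f R3=0x08  N=1 Z=0
after  7: R0=0xc0 R1=0xe0 R2=0x3f R3=0x08  N=1 Z=0
-- IRQ taken; context saved, return-PC = 8 --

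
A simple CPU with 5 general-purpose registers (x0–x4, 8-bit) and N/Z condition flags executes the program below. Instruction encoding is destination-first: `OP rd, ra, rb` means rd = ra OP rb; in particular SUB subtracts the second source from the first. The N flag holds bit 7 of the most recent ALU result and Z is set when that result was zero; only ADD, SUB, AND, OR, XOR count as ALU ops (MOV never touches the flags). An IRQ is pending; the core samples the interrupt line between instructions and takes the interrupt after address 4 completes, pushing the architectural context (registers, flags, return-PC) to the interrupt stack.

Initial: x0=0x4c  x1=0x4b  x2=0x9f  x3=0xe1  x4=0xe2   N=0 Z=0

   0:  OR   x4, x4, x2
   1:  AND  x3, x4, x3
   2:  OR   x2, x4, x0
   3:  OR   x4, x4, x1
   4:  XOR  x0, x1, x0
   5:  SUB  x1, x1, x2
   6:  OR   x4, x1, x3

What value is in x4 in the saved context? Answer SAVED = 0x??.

SAVED = 0xff

after  0: x0=0x4c x1=0x4b x2=0x9f x3=0xe1 x4=0xff  N=1 Z=0
after  1: x0=0x4c x1=0x4b x2=0x9f x3=0xe1 x4=0xff  N=1 Z=0
after  2: x0=0x4c x1=0x4b x2=0xff x3=0xe1 x4=0xff  N=1 Z=0
after  3: x0=0x4c x1=0x4b x2=0xff x3=0xe1 x4=0xff  N=1 Z=0
after  4: x0=0x07 x1=0x4b x2=0xff x3=0xe1 x4=0xff  N=0 Z=0
-- IRQ taken; context saved, return-PC = 5 --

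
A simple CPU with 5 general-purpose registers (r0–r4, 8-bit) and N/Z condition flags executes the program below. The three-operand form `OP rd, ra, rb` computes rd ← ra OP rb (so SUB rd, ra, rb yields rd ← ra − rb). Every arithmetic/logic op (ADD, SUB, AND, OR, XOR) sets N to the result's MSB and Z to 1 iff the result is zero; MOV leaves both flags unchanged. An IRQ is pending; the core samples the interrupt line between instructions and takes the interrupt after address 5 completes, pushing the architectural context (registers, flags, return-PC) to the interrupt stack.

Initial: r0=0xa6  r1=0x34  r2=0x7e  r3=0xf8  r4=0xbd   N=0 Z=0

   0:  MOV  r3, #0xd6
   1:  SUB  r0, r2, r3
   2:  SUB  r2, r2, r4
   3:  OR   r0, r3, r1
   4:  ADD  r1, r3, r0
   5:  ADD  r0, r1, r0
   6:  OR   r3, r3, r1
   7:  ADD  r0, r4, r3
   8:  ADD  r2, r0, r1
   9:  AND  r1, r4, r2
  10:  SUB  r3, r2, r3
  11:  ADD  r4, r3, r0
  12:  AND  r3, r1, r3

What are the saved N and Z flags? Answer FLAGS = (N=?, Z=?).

after  0: r0=0xa6 r1=0x34 r2=0x7e r3=0xd6 r4=0xbd  N=0 Z=0
after  1: r0=0xa8 r1=0x34 r2=0x7e r3=0xd6 r4=0xbd  N=1 Z=0
after  2: r0=0xa8 r1=0x34 r2=0xc1 r3=0xd6 r4=0xbd  N=1 Z=0
after  3: r0=0xf6 r1=0x34 r2=0xc1 r3=0xd6 r4=0xbd  N=1 Z=0
after  4: r0=0xf6 r1=0xcc r2=0xc1 r3=0xd6 r4=0xbd  N=1 Z=0
after  5: r0=0xc2 r1=0xcc r2=0xc1 r3=0xd6 r4=0xbd  N=1 Z=0
-- IRQ taken; context saved, return-PC = 6 --

FLAGS = (N=1, Z=0)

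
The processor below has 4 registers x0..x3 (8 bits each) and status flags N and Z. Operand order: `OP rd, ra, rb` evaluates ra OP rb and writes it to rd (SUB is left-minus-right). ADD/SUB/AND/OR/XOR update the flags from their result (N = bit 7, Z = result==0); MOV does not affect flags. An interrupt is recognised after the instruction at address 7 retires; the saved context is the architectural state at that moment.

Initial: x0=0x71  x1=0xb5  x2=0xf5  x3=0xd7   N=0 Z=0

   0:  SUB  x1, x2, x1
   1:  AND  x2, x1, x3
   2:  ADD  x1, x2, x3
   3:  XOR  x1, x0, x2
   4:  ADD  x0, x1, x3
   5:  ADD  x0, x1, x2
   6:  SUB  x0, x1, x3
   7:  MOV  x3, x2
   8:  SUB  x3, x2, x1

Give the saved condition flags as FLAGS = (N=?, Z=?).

after  0: x0=0x71 x1=0x40 x2=0xf5 x3=0xd7  N=0 Z=0
after  1: x0=0x71 x1=0x40 x2=0x40 x3=0xd7  N=0 Z=0
after  2: x0=0x71 x1=0x17 x2=0x40 x3=0xd7  N=0 Z=0
after  3: x0=0x71 x1=0x31 x2=0x40 x3=0xd7  N=0 Z=0
after  4: x0=0x08 x1=0x31 x2=0x40 x3=0xd7  N=0 Z=0
after  5: x0=0x71 x1=0x31 x2=0x40 x3=0xd7  N=0 Z=0
after  6: x0=0x5a x1=0x31 x2=0x40 x3=0xd7  N=0 Z=0
after  7: x0=0x5a x1=0x31 x2=0x40 x3=0x40  N=0 Z=0
-- IRQ taken; context saved, return-PC = 8 --

FLAGS = (N=0, Z=0)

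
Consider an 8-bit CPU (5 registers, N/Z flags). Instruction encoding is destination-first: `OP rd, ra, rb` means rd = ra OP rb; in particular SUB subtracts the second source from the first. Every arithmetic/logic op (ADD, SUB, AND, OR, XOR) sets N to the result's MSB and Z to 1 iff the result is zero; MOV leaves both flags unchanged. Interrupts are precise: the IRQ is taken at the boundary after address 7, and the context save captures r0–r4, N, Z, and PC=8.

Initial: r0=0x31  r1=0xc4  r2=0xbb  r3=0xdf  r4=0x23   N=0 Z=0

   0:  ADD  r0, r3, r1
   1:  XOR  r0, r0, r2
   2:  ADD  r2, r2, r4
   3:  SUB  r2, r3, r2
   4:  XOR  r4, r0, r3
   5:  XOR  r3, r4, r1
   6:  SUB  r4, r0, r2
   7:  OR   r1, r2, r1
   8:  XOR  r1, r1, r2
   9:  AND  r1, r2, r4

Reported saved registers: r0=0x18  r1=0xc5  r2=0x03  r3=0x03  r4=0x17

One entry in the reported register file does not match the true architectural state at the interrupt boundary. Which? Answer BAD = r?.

after  0: r0=0xa3 r1=0xc4 r2=0xbb r3=0xdf r4=0x23  N=1 Z=0
after  1: r0=0x18 r1=0xc4 r2=0xbb r3=0xdf r4=0x23  N=0 Z=0
after  2: r0=0x18 r1=0xc4 r2=0xde r3=0xdf r4=0x23  N=1 Z=0
after  3: r0=0x18 r1=0xc4 r2=0x01 r3=0xdf r4=0x23  N=0 Z=0
after  4: r0=0x18 r1=0xc4 r2=0x01 r3=0xdf r4=0xc7  N=1 Z=0
after  5: r0=0x18 r1=0xc4 r2=0x01 r3=0x03 r4=0xc7  N=0 Z=0
after  6: r0=0x18 r1=0xc4 r2=0x01 r3=0x03 r4=0x17  N=0 Z=0
after  7: r0=0x18 r1=0xc5 r2=0x01 r3=0x03 r4=0x17  N=1 Z=0
-- IRQ taken; context saved, return-PC = 8 --
mismatch: r2: reported 0x03 vs actual 0x01

BAD = r2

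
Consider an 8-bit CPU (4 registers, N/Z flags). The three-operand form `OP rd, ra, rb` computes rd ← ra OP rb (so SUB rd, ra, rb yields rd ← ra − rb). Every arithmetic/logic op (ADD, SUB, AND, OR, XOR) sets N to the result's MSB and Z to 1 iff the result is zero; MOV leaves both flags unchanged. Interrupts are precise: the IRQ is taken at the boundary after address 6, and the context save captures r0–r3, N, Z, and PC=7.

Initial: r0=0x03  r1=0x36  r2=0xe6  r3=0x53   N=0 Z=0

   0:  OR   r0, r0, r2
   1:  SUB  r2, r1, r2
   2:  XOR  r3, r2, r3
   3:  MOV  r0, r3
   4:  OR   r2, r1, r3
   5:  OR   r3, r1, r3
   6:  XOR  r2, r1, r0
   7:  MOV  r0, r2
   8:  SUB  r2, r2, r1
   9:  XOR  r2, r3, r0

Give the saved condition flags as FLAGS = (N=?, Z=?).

after  0: r0=0xe7 r1=0x36 r2=0xe6 r3=0x53  N=1 Z=0
after  1: r0=0xe7 r1=0x36 r2=0x50 r3=0x53  N=0 Z=0
after  2: r0=0xe7 r1=0x36 r2=0x50 r3=0x03  N=0 Z=0
after  3: r0=0x03 r1=0x36 r2=0x50 r3=0x03  N=0 Z=0
after  4: r0=0x03 r1=0x36 r2=0x37 r3=0x03  N=0 Z=0
after  5: r0=0x03 r1=0x36 r2=0x37 r3=0x37  N=0 Z=0
after  6: r0=0x03 r1=0x36 r2=0x35 r3=0x37  N=0 Z=0
-- IRQ taken; context saved, return-PC = 7 --

FLAGS = (N=0, Z=0)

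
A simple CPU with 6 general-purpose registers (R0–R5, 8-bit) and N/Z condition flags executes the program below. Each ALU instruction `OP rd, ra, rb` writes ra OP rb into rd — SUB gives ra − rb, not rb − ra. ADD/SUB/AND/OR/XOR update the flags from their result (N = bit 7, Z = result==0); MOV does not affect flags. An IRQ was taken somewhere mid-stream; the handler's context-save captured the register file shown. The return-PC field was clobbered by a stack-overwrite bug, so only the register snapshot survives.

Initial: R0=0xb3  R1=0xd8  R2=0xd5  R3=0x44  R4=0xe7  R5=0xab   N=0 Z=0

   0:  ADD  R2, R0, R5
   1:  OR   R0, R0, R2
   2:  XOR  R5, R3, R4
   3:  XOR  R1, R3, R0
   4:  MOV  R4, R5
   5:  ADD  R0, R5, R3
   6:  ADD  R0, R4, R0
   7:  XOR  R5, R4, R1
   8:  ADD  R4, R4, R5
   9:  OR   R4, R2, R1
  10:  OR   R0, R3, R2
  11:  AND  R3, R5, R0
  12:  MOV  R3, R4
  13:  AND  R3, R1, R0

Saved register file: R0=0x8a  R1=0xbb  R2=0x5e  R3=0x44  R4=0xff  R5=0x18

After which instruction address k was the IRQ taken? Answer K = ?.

after  0: R0=0xb3 R1=0xd8 R2=0x5e R3=0x44 R4=0xe7 R5=0xab  N=0 Z=0
after  1: R0=0xff R1=0xd8 R2=0x5e R3=0x44 R4=0xe7 R5=0xab  N=1 Z=0
after  2: R0=0xff R1=0xd8 R2=0x5e R3=0x44 R4=0xe7 R5=0xa3  N=1 Z=0
after  3: R0=0xff R1=0xbb R2=0x5e R3=0x44 R4=0xe7 R5=0xa3  N=1 Z=0
after  4: R0=0xff R1=0xbb R2=0x5e R3=0x44 R4=0xa3 R5=0xa3  N=1 Z=0
after  5: R0=0xe7 R1=0xbb R2=0x5e R3=0x44 R4=0xa3 R5=0xa3  N=1 Z=0
after  6: R0=0x8a R1=0xbb R2=0x5e R3=0x44 R4=0xa3 R5=0xa3  N=1 Z=0
after  7: R0=0x8a R1=0xbb R2=0x5e R3=0x44 R4=0xa3 R5=0x18  N=0 Z=0
after  8: R0=0x8a R1=0xbb R2=0x5e R3=0x44 R4=0xbb R5=0x18  N=1 Z=0
after  9: R0=0x8a R1=0xbb R2=0x5e R3=0x44 R4=0xff R5=0x18  N=1 Z=0
-- IRQ taken; context saved, return-PC = 10 --

K = 9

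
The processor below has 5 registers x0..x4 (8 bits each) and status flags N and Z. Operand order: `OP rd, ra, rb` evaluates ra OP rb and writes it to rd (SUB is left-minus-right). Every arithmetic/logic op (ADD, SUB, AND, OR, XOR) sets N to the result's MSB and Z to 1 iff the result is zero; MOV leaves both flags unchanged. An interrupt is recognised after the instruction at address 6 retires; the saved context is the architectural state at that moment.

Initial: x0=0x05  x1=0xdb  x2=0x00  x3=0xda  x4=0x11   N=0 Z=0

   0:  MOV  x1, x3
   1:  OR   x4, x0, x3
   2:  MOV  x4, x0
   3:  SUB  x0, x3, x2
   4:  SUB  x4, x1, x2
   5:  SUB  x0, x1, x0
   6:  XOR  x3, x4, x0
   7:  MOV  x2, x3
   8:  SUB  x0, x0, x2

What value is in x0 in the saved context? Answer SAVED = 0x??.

after  0: x0=0x05 x1=0xda x2=0x00 x3=0xda x4=0x11  N=0 Z=0
after  1: x0=0x05 x1=0xda x2=0x00 x3=0xda x4=0xdf  N=1 Z=0
after  2: x0=0x05 x1=0xda x2=0x00 x3=0xda x4=0x05  N=1 Z=0
after  3: x0=0xda x1=0xda x2=0x00 x3=0xda x4=0x05  N=1 Z=0
after  4: x0=0xda x1=0xda x2=0x00 x3=0xda x4=0xda  N=1 Z=0
after  5: x0=0x00 x1=0xda x2=0x00 x3=0xda x4=0xda  N=0 Z=1
after  6: x0=0x00 x1=0xda x2=0x00 x3=0xda x4=0xda  N=1 Z=0
-- IRQ taken; context saved, return-PC = 7 --

SAVED = 0x00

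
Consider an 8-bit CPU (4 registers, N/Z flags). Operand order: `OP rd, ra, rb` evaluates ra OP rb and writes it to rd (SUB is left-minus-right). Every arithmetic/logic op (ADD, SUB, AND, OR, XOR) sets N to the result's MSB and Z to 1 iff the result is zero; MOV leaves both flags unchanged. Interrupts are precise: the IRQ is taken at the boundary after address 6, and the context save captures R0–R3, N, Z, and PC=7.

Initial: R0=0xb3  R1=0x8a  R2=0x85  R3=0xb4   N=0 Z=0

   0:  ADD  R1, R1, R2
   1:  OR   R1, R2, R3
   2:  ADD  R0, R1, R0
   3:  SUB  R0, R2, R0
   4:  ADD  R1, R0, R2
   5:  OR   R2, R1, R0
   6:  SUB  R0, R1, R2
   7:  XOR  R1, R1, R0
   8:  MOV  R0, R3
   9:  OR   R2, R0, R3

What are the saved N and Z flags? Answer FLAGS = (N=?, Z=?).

after  0: R0=0xb3 R1=0x0f R2=0x85 R3=0xb4  N=0 Z=0
after  1: R0=0xb3 R1=0xb5 R2=0x85 R3=0xb4  N=1 Z=0
after  2: R0=0x68 R1=0xb5 R2=0x85 R3=0xb4  N=0 Z=0
after  3: R0=0x1d R1=0xb5 R2=0x85 R3=0xb4  N=0 Z=0
after  4: R0=0x1d R1=0xa2 R2=0x85 R3=0xb4  N=1 Z=0
after  5: R0=0x1d R1=0xa2 R2=0xbf R3=0xb4  N=1 Z=0
after  6: R0=0xe3 R1=0xa2 R2=0xbf R3=0xb4  N=1 Z=0
-- IRQ taken; context saved, return-PC = 7 --

FLAGS = (N=1, Z=0)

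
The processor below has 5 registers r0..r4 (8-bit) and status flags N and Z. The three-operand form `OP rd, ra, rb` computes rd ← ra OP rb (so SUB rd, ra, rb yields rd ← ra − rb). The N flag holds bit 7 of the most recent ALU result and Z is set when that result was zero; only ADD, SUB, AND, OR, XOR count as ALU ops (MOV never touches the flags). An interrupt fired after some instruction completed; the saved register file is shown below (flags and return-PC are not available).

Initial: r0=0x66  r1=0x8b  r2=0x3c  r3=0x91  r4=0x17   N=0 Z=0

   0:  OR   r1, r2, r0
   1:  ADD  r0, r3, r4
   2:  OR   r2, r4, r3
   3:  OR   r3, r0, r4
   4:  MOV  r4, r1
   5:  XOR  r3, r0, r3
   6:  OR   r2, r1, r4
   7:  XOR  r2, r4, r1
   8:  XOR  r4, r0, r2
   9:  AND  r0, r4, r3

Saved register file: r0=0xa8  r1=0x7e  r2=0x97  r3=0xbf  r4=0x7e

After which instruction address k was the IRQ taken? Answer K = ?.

after  0: r0=0x66 r1=0x7e r2=0x3c r3=0x91 r4=0x17  N=0 Z=0
after  1: r0=0xa8 r1=0x7e r2=0x3c r3=0x91 r4=0x17  N=1 Z=0
after  2: r0=0xa8 r1=0x7e r2=0x97 r3=0x91 r4=0x17  N=1 Z=0
after  3: r0=0xa8 r1=0x7e r2=0x97 r3=0xbf r4=0x17  N=1 Z=0
after  4: r0=0xa8 r1=0x7e r2=0x97 r3=0xbf r4=0x7e  N=1 Z=0
-- IRQ taken; context saved, return-PC = 5 --

K = 4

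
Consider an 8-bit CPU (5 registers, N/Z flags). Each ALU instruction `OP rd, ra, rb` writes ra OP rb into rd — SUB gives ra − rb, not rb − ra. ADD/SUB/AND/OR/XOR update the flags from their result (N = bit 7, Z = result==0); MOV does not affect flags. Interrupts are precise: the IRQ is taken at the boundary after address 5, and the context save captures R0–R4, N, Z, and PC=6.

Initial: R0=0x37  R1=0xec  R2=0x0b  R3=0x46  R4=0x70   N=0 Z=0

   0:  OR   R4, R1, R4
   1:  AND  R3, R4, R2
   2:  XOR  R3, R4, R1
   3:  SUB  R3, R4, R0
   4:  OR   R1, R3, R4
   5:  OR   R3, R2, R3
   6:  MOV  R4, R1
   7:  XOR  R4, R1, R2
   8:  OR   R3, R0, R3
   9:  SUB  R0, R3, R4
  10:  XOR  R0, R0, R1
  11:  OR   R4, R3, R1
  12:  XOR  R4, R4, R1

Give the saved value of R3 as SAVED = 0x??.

SAVED = 0xcf

after  0: R0=0x37 R1=0xec R2=0x0b R3=0x46 R4=0xfc  N=1 Z=0
after  1: R0=0x37 R1=0xec R2=0x0b R3=0x08 R4=0xfc  N=0 Z=0
after  2: R0=0x37 R1=0xec R2=0x0b R3=0x10 R4=0xfc  N=0 Z=0
after  3: R0=0x37 R1=0xec R2=0x0b R3=0xc5 R4=0xfc  N=1 Z=0
after  4: R0=0x37 R1=0xfd R2=0x0b R3=0xc5 R4=0xfc  N=1 Z=0
after  5: R0=0x37 R1=0xfd R2=0x0b R3=0xcf R4=0xfc  N=1 Z=0
-- IRQ taken; context saved, return-PC = 6 --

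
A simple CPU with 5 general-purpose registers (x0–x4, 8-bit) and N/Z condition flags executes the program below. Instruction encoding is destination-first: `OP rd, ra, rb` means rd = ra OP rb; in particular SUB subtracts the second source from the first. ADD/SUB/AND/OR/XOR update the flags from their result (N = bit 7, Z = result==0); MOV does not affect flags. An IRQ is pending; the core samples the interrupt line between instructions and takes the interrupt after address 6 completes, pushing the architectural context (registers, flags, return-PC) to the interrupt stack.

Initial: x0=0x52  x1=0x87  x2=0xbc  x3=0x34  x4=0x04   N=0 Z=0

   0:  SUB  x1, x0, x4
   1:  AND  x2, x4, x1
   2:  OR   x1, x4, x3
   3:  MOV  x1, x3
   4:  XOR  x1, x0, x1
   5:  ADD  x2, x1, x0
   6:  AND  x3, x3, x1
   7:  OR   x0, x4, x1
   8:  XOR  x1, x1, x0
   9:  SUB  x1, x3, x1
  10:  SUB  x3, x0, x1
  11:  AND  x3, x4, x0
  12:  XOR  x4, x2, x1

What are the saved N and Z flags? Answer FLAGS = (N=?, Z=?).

FLAGS = (N=0, Z=0)

after  0: x0=0x52 x1=0x4e x2=0xbc x3=0x34 x4=0x04  N=0 Z=0
after  1: x0=0x52 x1=0x4e x2=0x04 x3=0x34 x4=0x04  N=0 Z=0
after  2: x0=0x52 x1=0x34 x2=0x04 x3=0x34 x4=0x04  N=0 Z=0
after  3: x0=0x52 x1=0x34 x2=0x04 x3=0x34 x4=0x04  N=0 Z=0
after  4: x0=0x52 x1=0x66 x2=0x04 x3=0x34 x4=0x04  N=0 Z=0
after  5: x0=0x52 x1=0x66 x2=0xb8 x3=0x34 x4=0x04  N=1 Z=0
after  6: x0=0x52 x1=0x66 x2=0xb8 x3=0x24 x4=0x04  N=0 Z=0
-- IRQ taken; context saved, return-PC = 7 --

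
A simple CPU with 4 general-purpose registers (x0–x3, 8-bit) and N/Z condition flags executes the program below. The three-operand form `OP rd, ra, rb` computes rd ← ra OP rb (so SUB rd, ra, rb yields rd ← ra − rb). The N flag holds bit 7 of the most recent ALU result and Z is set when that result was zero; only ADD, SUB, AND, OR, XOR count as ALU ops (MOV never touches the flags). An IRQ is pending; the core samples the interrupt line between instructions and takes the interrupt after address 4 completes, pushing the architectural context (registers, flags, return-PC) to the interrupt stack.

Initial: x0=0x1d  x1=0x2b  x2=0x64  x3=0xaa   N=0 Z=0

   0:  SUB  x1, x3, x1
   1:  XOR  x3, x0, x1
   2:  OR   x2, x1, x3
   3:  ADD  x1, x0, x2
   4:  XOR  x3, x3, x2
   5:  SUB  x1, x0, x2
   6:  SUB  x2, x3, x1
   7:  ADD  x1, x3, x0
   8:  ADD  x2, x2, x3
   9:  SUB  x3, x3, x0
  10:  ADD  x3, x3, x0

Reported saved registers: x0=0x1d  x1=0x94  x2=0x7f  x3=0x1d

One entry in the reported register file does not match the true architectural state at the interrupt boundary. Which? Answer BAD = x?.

after  0: x0=0x1d x1=0x7f x2=0x64 x3=0xaa  N=0 Z=0
after  1: x0=0x1d x1=0x7f x2=0x64 x3=0x62  N=0 Z=0
after  2: x0=0x1d x1=0x7f x2=0x7f x3=0x62  N=0 Z=0
after  3: x0=0x1d x1=0x9c x2=0x7f x3=0x62  N=1 Z=0
after  4: x0=0x1d x1=0x9c x2=0x7f x3=0x1d  N=0 Z=0
-- IRQ taken; context saved, return-PC = 5 --
mismatch: x1: reported 0x94 vs actual 0x9c

BAD = x1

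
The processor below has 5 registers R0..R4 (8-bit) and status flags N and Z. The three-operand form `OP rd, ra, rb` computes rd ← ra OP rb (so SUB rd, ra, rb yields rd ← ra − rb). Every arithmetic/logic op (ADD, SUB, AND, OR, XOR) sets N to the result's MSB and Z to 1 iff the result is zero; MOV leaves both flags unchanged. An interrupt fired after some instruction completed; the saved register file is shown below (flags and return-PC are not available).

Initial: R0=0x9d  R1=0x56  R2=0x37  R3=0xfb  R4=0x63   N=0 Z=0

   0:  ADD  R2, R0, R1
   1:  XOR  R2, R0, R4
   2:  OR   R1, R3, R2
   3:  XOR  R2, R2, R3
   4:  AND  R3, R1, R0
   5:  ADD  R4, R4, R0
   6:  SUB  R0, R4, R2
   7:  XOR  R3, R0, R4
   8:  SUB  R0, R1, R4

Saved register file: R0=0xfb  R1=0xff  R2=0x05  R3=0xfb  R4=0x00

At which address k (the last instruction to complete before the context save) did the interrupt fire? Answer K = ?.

K = 7

after  0: R0=0x9d R1=0x56 R2=0xf3 R3=0xfb R4=0x63  N=1 Z=0
after  1: R0=0x9d R1=0x56 R2=0xfe R3=0xfb R4=0x63  N=1 Z=0
after  2: R0=0x9d R1=0xff R2=0xfe R3=0xfb R4=0x63  N=1 Z=0
after  3: R0=0x9d R1=0xff R2=0x05 R3=0xfb R4=0x63  N=0 Z=0
after  4: R0=0x9d R1=0xff R2=0x05 R3=0x9d R4=0x63  N=1 Z=0
after  5: R0=0x9d R1=0xff R2=0x05 R3=0x9d R4=0x00  N=0 Z=1
after  6: R0=0xfb R1=0xff R2=0x05 R3=0x9d R4=0x00  N=1 Z=0
after  7: R0=0xfb R1=0xff R2=0x05 R3=0xfb R4=0x00  N=1 Z=0
-- IRQ taken; context saved, return-PC = 8 --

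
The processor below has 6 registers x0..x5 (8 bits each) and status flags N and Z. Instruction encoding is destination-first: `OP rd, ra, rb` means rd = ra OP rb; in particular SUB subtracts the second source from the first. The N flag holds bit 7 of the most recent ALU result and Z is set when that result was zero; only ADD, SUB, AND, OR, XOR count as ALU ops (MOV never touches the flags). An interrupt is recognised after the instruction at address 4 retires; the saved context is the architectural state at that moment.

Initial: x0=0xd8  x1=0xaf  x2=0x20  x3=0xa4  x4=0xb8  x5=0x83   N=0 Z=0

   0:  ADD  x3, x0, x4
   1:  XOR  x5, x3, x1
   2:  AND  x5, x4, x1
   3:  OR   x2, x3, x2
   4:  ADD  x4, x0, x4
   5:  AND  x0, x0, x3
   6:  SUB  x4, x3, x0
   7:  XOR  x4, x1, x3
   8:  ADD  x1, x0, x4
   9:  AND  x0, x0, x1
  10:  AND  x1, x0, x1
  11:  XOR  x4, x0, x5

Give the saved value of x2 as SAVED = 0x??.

SAVED = 0xb0

after  0: x0=0xd8 x1=0xaf x2=0x20 x3=0x90 x4=0xb8 x5=0x83  N=1 Z=0
after  1: x0=0xd8 x1=0xaf x2=0x20 x3=0x90 x4=0xb8 x5=0x3f  N=0 Z=0
after  2: x0=0xd8 x1=0xaf x2=0x20 x3=0x90 x4=0xb8 x5=0xa8  N=1 Z=0
after  3: x0=0xd8 x1=0xaf x2=0xb0 x3=0x90 x4=0xb8 x5=0xa8  N=1 Z=0
after  4: x0=0xd8 x1=0xaf x2=0xb0 x3=0x90 x4=0x90 x5=0xa8  N=1 Z=0
-- IRQ taken; context saved, return-PC = 5 --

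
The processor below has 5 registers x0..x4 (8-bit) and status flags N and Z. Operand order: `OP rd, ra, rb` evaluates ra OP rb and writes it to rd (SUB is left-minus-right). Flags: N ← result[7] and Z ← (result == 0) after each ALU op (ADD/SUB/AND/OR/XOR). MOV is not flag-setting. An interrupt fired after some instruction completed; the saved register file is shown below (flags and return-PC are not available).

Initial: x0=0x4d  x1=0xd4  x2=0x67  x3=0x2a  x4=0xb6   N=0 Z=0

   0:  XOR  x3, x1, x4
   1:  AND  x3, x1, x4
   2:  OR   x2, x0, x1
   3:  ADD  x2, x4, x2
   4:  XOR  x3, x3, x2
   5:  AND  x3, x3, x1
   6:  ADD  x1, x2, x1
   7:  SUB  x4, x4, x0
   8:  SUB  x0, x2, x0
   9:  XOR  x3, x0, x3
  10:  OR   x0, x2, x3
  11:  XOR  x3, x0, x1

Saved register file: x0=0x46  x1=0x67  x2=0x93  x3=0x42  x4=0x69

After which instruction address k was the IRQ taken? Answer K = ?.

after  0: x0=0x4d x1=0xd4 x2=0x67 x3=0x62 x4=0xb6  N=0 Z=0
after  1: x0=0x4d x1=0xd4 x2=0x67 x3=0x94 x4=0xb6  N=1 Z=0
after  2: x0=0x4d x1=0xd4 x2=0xdd x3=0x94 x4=0xb6  N=1 Z=0
after  3: x0=0x4d x1=0xd4 x2=0x93 x3=0x94 x4=0xb6  N=1 Z=0
after  4: x0=0x4d x1=0xd4 x2=0x93 x3=0x07 x4=0xb6  N=0 Z=0
after  5: x0=0x4d x1=0xd4 x2=0x93 x3=0x04 x4=0xb6  N=0 Z=0
after  6: x0=0x4d x1=0x67 x2=0x93 x3=0x04 x4=0xb6  N=0 Z=0
after  7: x0=0x4d x1=0x67 x2=0x93 x3=0x04 x4=0x69  N=0 Z=0
after  8: x0=0x46 x1=0x67 x2=0x93 x3=0x04 x4=0x69  N=0 Z=0
after  9: x0=0x46 x1=0x67 x2=0x93 x3=0x42 x4=0x69  N=0 Z=0
-- IRQ taken; context saved, return-PC = 10 --

K = 9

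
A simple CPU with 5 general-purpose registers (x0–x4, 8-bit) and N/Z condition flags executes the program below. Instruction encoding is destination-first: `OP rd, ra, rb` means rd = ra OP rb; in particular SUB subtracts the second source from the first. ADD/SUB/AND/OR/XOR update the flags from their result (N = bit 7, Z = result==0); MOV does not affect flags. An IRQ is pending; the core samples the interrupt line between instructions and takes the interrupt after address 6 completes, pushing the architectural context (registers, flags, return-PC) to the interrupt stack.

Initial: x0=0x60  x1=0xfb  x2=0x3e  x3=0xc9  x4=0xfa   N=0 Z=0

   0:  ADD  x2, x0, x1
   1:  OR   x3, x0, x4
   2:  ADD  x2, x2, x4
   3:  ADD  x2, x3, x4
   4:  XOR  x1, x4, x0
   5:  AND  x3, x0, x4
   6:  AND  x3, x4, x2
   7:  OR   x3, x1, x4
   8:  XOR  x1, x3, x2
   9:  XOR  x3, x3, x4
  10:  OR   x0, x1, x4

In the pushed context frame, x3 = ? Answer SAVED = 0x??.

SAVED = 0xf0

after  0: x0=0x60 x1=0xfb x2=0x5b x3=0xc9 x4=0xfa  N=0 Z=0
after  1: x0=0x60 x1=0xfb x2=0x5b x3=0xfa x4=0xfa  N=1 Z=0
after  2: x0=0x60 x1=0xfb x2=0x55 x3=0xfa x4=0xfa  N=0 Z=0
after  3: x0=0x60 x1=0xfb x2=0xf4 x3=0xfa x4=0xfa  N=1 Z=0
after  4: x0=0x60 x1=0x9a x2=0xf4 x3=0xfa x4=0xfa  N=1 Z=0
after  5: x0=0x60 x1=0x9a x2=0xf4 x3=0x60 x4=0xfa  N=0 Z=0
after  6: x0=0x60 x1=0x9a x2=0xf4 x3=0xf0 x4=0xfa  N=1 Z=0
-- IRQ taken; context saved, return-PC = 7 --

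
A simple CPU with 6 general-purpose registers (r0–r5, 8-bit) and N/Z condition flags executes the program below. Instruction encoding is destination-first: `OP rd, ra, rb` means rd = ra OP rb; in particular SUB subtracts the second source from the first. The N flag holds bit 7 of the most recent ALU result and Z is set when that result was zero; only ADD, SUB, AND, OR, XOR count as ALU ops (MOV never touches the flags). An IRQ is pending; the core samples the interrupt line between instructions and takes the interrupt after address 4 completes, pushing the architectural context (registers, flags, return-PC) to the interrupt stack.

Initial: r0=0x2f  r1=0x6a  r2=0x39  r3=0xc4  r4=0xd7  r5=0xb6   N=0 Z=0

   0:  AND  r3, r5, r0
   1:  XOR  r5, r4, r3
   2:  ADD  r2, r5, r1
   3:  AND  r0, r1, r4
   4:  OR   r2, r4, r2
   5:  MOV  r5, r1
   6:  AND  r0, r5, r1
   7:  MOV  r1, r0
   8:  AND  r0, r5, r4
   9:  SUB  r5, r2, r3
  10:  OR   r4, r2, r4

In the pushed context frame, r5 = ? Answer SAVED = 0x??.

SAVED = 0xf1

after  0: r0=0x2f r1=0x6a r2=0x39 r3=0x26 r4=0xd7 r5=0xb6  N=0 Z=0
after  1: r0=0x2f r1=0x6a r2=0x39 r3=0x26 r4=0xd7 r5=0xf1  N=1 Z=0
after  2: r0=0x2f r1=0x6a r2=0x5b r3=0x26 r4=0xd7 r5=0xf1  N=0 Z=0
after  3: r0=0x42 r1=0x6a r2=0x5b r3=0x26 r4=0xd7 r5=0xf1  N=0 Z=0
after  4: r0=0x42 r1=0x6a r2=0xdf r3=0x26 r4=0xd7 r5=0xf1  N=1 Z=0
-- IRQ taken; context saved, return-PC = 5 --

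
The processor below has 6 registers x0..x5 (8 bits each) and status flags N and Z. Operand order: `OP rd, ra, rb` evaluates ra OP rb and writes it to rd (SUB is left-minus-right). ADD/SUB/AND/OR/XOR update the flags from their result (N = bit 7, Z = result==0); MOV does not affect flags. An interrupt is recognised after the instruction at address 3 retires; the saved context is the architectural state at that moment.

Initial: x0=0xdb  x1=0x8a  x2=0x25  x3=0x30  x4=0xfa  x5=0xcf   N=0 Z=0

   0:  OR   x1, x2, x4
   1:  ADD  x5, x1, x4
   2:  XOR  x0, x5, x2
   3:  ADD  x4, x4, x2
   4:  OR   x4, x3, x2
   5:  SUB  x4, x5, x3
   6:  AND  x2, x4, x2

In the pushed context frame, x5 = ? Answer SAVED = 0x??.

after  0: x0=0xdb x1=0xff x2=0x25 x3=0x30 x4=0xfa x5=0xcf  N=1 Z=0
after  1: x0=0xdb x1=0xff x2=0x25 x3=0x30 x4=0xfa x5=0xf9  N=1 Z=0
after  2: x0=0xdc x1=0xff x2=0x25 x3=0x30 x4=0xfa x5=0xf9  N=1 Z=0
after  3: x0=0xdc x1=0xff x2=0x25 x3=0x30 x4=0x1f x5=0xf9  N=0 Z=0
-- IRQ taken; context saved, return-PC = 4 --

SAVED = 0xf9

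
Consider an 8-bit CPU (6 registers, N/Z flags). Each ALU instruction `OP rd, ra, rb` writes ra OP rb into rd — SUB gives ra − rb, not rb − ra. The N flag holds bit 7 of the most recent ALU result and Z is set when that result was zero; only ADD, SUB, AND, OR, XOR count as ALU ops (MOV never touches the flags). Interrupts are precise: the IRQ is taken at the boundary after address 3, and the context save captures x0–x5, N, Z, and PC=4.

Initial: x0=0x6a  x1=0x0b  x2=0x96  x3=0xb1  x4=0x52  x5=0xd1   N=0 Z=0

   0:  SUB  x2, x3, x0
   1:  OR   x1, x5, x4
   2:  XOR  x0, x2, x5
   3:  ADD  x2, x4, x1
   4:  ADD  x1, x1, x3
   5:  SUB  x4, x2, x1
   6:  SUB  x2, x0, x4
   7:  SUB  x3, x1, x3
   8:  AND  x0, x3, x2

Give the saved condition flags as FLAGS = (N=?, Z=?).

FLAGS = (N=0, Z=0)

after  0: x0=0x6a x1=0x0b x2=0x47 x3=0xb1 x4=0x52 x5=0xd1  N=0 Z=0
after  1: x0=0x6a x1=0xd3 x2=0x47 x3=0xb1 x4=0x52 x5=0xd1  N=1 Z=0
after  2: x0=0x96 x1=0xd3 x2=0x47 x3=0xb1 x4=0x52 x5=0xd1  N=1 Z=0
after  3: x0=0x96 x1=0xd3 x2=0x25 x3=0xb1 x4=0x52 x5=0xd1  N=0 Z=0
-- IRQ taken; context saved, return-PC = 4 --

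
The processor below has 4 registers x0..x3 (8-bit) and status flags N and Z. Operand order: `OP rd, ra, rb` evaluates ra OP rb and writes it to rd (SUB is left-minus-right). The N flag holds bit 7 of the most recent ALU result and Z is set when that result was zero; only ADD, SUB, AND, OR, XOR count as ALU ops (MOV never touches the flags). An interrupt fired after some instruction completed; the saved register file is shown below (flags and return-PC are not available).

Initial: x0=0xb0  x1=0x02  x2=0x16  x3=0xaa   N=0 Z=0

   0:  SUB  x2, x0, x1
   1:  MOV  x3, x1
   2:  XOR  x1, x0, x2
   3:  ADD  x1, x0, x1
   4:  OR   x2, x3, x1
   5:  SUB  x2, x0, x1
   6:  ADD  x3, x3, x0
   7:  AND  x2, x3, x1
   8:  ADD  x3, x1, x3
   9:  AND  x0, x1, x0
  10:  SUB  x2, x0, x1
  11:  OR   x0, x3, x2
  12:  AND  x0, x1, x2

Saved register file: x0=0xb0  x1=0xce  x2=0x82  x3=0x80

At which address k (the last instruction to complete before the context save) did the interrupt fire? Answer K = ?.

K = 8

after  0: x0=0xb0 x1=0x02 x2=0xae x3=0xaa  N=1 Z=0
after  1: x0=0xb0 x1=0x02 x2=0xae x3=0x02  N=1 Z=0
after  2: x0=0xb0 x1=0x1e x2=0xae x3=0x02  N=0 Z=0
after  3: x0=0xb0 x1=0xce x2=0xae x3=0x02  N=1 Z=0
after  4: x0=0xb0 x1=0xce x2=0xce x3=0x02  N=1 Z=0
after  5: x0=0xb0 x1=0xce x2=0xe2 x3=0x02  N=1 Z=0
after  6: x0=0xb0 x1=0xce x2=0xe2 x3=0xb2  N=1 Z=0
after  7: x0=0xb0 x1=0xce x2=0x82 x3=0xb2  N=1 Z=0
after  8: x0=0xb0 x1=0xce x2=0x82 x3=0x80  N=1 Z=0
-- IRQ taken; context saved, return-PC = 9 --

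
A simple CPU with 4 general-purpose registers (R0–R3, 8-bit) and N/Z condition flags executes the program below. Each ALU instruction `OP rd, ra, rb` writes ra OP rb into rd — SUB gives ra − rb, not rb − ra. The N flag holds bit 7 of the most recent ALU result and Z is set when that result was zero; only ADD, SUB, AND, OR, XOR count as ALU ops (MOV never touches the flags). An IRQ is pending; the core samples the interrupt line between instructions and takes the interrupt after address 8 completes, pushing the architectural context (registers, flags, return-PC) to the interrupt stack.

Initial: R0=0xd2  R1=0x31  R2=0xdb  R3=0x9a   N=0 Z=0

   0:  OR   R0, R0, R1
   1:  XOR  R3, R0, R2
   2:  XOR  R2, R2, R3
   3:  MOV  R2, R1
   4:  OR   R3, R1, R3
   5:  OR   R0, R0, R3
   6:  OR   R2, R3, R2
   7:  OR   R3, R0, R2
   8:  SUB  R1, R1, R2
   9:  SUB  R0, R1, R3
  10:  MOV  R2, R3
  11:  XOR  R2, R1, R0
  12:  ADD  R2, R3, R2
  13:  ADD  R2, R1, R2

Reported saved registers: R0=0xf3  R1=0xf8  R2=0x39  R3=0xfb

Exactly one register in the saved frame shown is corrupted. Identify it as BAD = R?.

after  0: R0=0xf3 R1=0x31 R2=0xdb R3=0x9a  N=1 Z=0
after  1: R0=0xf3 R1=0x31 R2=0xdb R3=0x28  N=0 Z=0
after  2: R0=0xf3 R1=0x31 R2=0xf3 R3=0x28  N=1 Z=0
after  3: R0=0xf3 R1=0x31 R2=0x31 R3=0x28  N=1 Z=0
after  4: R0=0xf3 R1=0x31 R2=0x31 R3=0x39  N=0 Z=0
after  5: R0=0xfb R1=0x31 R2=0x31 R3=0x39  N=1 Z=0
after  6: R0=0xfb R1=0x31 R2=0x39 R3=0x39  N=0 Z=0
after  7: R0=0xfb R1=0x31 R2=0x39 R3=0xfb  N=1 Z=0
after  8: R0=0xfb R1=0xf8 R2=0x39 R3=0xfb  N=1 Z=0
-- IRQ taken; context saved, return-PC = 9 --
mismatch: R0: reported 0xf3 vs actual 0xfb

BAD = R0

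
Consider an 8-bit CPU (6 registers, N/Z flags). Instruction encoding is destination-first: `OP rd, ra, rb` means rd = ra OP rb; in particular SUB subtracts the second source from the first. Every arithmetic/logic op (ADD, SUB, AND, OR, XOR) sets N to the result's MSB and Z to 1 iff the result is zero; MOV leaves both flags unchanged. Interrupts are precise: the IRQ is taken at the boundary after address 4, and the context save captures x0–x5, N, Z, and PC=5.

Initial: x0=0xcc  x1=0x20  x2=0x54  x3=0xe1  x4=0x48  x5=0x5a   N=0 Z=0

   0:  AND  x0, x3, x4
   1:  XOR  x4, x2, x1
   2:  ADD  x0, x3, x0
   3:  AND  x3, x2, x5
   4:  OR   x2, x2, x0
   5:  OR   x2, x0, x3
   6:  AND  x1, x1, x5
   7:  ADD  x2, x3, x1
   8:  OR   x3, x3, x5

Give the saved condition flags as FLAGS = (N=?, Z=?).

FLAGS = (N=0, Z=0)

after  0: x0=0x40 x1=0x20 x2=0x54 x3=0xe1 x4=0x48 x5=0x5a  N=0 Z=0
after  1: x0=0x40 x1=0x20 x2=0x54 x3=0xe1 x4=0x74 x5=0x5a  N=0 Z=0
after  2: x0=0x21 x1=0x20 x2=0x54 x3=0xe1 x4=0x74 x5=0x5a  N=0 Z=0
after  3: x0=0x21 x1=0x20 x2=0x54 x3=0x50 x4=0x74 x5=0x5a  N=0 Z=0
after  4: x0=0x21 x1=0x20 x2=0x75 x3=0x50 x4=0x74 x5=0x5a  N=0 Z=0
-- IRQ taken; context saved, return-PC = 5 --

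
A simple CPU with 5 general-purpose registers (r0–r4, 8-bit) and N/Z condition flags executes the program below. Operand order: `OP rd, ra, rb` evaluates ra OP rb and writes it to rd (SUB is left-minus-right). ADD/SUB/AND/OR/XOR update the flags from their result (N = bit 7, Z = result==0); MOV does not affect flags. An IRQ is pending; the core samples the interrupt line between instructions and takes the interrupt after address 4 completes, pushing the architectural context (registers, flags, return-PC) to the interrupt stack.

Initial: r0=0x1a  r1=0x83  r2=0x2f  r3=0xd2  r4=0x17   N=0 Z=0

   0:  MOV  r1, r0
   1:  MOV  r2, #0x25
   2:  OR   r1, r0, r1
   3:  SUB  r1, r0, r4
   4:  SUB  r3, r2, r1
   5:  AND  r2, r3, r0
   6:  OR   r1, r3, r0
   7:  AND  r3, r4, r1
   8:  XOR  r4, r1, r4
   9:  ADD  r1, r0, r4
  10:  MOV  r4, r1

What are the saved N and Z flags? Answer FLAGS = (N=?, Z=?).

after  0: r0=0x1a r1=0x1a r2=0x2f r3=0xd2 r4=0x17  N=0 Z=0
after  1: r0=0x1a r1=0x1a r2=0x25 r3=0xd2 r4=0x17  N=0 Z=0
after  2: r0=0x1a r1=0x1a r2=0x25 r3=0xd2 r4=0x17  N=0 Z=0
after  3: r0=0x1a r1=0x03 r2=0x25 r3=0xd2 r4=0x17  N=0 Z=0
after  4: r0=0x1a r1=0x03 r2=0x25 r3=0x22 r4=0x17  N=0 Z=0
-- IRQ taken; context saved, return-PC = 5 --

FLAGS = (N=0, Z=0)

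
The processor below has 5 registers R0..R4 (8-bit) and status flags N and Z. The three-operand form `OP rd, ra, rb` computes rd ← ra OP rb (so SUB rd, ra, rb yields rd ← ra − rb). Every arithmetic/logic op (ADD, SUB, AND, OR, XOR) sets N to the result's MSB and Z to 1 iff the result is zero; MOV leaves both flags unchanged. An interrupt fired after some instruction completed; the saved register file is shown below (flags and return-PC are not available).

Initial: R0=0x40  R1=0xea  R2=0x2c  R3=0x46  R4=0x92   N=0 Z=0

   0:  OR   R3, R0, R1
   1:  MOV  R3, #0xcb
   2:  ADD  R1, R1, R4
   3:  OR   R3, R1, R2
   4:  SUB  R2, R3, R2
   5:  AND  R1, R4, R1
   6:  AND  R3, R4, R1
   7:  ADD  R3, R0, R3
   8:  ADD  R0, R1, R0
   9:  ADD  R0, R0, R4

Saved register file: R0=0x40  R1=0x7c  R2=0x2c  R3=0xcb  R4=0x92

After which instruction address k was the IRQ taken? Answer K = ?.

K = 2

after  0: R0=0x40 R1=0xea R2=0x2c R3=0xea R4=0x92  N=1 Z=0
after  1: R0=0x40 R1=0xea R2=0x2c R3=0xcb R4=0x92  N=1 Z=0
after  2: R0=0x40 R1=0x7c R2=0x2c R3=0xcb R4=0x92  N=0 Z=0
-- IRQ taken; context saved, return-PC = 3 --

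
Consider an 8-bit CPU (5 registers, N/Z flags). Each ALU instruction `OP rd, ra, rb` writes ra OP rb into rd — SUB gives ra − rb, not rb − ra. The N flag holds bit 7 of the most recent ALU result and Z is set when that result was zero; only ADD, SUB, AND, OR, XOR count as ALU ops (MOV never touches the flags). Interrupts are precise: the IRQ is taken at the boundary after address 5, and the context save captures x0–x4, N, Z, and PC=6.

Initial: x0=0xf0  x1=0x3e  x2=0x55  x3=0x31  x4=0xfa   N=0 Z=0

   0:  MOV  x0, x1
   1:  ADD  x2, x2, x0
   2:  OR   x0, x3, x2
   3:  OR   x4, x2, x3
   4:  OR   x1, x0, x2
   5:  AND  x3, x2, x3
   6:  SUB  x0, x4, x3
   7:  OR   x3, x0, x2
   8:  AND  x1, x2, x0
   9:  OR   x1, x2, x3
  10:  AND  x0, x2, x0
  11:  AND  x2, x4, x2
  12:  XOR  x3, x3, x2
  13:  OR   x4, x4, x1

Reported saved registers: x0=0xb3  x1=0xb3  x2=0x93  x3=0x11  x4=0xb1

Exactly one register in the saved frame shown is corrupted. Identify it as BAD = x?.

after  0: x0=0x3e x1=0x3e x2=0x55 x3=0x31 x4=0xfa  N=0 Z=0
after  1: x0=0x3e x1=0x3e x2=0x93 x3=0x31 x4=0xfa  N=1 Z=0
after  2: x0=0xb3 x1=0x3e x2=0x93 x3=0x31 x4=0xfa  N=1 Z=0
after  3: x0=0xb3 x1=0x3e x2=0x93 x3=0x31 x4=0xb3  N=1 Z=0
after  4: x0=0xb3 x1=0xb3 x2=0x93 x3=0x31 x4=0xb3  N=1 Z=0
after  5: x0=0xb3 x1=0xb3 x2=0x93 x3=0x11 x4=0xb3  N=0 Z=0
-- IRQ taken; context saved, return-PC = 6 --
mismatch: x4: reported 0xb1 vs actual 0xb3

BAD = x4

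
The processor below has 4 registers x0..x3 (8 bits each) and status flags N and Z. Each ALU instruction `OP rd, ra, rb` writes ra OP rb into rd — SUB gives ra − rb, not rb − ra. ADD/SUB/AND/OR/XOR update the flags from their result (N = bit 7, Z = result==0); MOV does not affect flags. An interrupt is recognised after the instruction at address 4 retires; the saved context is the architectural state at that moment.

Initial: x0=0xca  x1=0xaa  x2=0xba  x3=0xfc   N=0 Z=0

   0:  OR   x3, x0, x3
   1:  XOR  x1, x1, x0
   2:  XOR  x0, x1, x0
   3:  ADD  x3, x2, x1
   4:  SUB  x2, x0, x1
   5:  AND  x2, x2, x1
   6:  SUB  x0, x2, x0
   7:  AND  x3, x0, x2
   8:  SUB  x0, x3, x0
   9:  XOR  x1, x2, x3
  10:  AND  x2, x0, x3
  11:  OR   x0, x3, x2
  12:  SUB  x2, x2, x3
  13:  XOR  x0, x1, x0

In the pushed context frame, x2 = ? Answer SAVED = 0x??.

SAVED = 0x4a

after  0: x0=0xca x1=0xaa x2=0xba x3=0xfe  N=1 Z=0
after  1: x0=0xca x1=0x60 x2=0xba x3=0xfe  N=0 Z=0
after  2: x0=0xaa x1=0x60 x2=0xba x3=0xfe  N=1 Z=0
after  3: x0=0xaa x1=0x60 x2=0xba x3=0x1a  N=0 Z=0
after  4: x0=0xaa x1=0x60 x2=0x4a x3=0x1a  N=0 Z=0
-- IRQ taken; context saved, return-PC = 5 --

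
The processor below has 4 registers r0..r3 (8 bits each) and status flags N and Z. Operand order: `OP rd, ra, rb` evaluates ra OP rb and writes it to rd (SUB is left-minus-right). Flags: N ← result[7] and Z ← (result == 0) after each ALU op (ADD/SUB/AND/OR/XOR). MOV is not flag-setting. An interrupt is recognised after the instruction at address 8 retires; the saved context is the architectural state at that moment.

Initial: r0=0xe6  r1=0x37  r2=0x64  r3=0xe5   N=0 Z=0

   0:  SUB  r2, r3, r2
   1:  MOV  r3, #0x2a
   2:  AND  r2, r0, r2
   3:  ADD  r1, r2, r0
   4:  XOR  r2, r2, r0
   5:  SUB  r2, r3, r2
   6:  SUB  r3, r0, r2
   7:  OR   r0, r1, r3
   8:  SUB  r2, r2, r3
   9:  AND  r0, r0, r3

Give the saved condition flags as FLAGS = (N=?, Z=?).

after  0: r0=0xe6 r1=0x37 r2=0x81 r3=0xe5  N=1 Z=0
after  1: r0=0xe6 r1=0x37 r2=0x81 r3=0x2a  N=1 Z=0
after  2: r0=0xe6 r1=0x37 r2=0x80 r3=0x2a  N=1 Z=0
after  3: r0=0xe6 r1=0x66 r2=0x80 r3=0x2a  N=0 Z=0
after  4: r0=0xe6 r1=0x66 r2=0x66 r3=0x2a  N=0 Z=0
after  5: r0=0xe6 r1=0x66 r2=0xc4 r3=0x2a  N=1 Z=0
after  6: r0=0xe6 r1=0x66 r2=0xc4 r3=0x22  N=0 Z=0
after  7: r0=0x66 r1=0x66 r2=0xc4 r3=0x22  N=0 Z=0
after  8: r0=0x66 r1=0x66 r2=0xa2 r3=0x22  N=1 Z=0
-- IRQ taken; context saved, return-PC = 9 --

FLAGS = (N=1, Z=0)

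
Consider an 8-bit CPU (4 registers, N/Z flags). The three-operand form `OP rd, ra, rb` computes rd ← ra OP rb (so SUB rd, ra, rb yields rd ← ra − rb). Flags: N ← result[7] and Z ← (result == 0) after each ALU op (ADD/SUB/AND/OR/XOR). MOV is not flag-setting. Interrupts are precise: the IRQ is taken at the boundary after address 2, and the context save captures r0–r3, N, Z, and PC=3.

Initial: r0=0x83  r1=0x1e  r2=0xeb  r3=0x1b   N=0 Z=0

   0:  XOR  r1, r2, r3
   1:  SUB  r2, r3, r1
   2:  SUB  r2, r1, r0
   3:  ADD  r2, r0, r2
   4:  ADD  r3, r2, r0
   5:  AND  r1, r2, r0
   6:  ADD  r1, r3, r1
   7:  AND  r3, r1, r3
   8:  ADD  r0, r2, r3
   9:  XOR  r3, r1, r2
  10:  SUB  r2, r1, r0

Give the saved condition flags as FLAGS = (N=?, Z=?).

FLAGS = (N=0, Z=0)

after  0: r0=0x83 r1=0xf0 r2=0xeb r3=0x1b  N=1 Z=0
after  1: r0=0x83 r1=0xf0 r2=0x2b r3=0x1b  N=0 Z=0
after  2: r0=0x83 r1=0xf0 r2=0x6d r3=0x1b  N=0 Z=0
-- IRQ taken; context saved, return-PC = 3 --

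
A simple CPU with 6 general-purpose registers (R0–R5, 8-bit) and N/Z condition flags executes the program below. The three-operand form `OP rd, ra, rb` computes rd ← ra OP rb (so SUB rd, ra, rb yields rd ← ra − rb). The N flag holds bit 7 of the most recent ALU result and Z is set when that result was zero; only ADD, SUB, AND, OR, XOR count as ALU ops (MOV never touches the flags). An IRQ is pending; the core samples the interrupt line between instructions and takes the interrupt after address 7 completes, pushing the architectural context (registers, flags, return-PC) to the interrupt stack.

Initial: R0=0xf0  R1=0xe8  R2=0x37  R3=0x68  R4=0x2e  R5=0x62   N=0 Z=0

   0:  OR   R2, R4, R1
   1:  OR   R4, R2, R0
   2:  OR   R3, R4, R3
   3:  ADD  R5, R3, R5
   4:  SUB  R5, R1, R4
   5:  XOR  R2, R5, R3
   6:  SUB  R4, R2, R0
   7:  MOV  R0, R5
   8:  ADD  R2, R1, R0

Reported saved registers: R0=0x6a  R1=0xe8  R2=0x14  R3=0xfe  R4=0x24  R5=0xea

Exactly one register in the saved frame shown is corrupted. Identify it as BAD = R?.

BAD = R0

after  0: R0=0xf0 R1=0xe8 R2=0xee R3=0x68 R4=0x2e R5=0x62  N=1 Z=0
after  1: R0=0xf0 R1=0xe8 R2=0xee R3=0x68 R4=0xfe R5=0x62  N=1 Z=0
after  2: R0=0xf0 R1=0xe8 R2=0xee R3=0xfe R4=0xfe R5=0x62  N=1 Z=0
after  3: R0=0xf0 R1=0xe8 R2=0xee R3=0xfe R4=0xfe R5=0x60  N=0 Z=0
after  4: R0=0xf0 R1=0xe8 R2=0xee R3=0xfe R4=0xfe R5=0xea  N=1 Z=0
after  5: R0=0xf0 R1=0xe8 R2=0x14 R3=0xfe R4=0xfe R5=0xea  N=0 Z=0
after  6: R0=0xf0 R1=0xe8 R2=0x14 R3=0xfe R4=0x24 R5=0xea  N=0 Z=0
after  7: R0=0xea R1=0xe8 R2=0x14 R3=0xfe R4=0x24 R5=0xea  N=0 Z=0
-- IRQ taken; context saved, return-PC = 8 --
mismatch: R0: reported 0x6a vs actual 0xea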